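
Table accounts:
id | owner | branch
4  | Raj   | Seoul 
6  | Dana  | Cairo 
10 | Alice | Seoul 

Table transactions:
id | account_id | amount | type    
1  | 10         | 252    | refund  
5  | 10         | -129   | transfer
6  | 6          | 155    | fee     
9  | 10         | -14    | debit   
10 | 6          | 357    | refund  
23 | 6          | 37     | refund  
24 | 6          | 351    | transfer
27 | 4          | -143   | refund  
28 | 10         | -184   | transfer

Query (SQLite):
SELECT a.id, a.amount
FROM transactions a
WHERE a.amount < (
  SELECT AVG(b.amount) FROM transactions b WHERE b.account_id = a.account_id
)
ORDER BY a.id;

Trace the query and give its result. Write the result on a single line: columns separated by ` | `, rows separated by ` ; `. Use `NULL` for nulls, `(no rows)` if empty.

5 | -129 ; 6 | 155 ; 23 | 37 ; 28 | -184

For each transactions row a, compute AVG(amount) over rows sharing a.account_id.
Keep row a if a.amount < that per-group AVG.
  account_id=4: AVG(amount) = -143.0
  account_id=6: AVG(amount) = 225.0
  account_id=10: AVG(amount) = -18.75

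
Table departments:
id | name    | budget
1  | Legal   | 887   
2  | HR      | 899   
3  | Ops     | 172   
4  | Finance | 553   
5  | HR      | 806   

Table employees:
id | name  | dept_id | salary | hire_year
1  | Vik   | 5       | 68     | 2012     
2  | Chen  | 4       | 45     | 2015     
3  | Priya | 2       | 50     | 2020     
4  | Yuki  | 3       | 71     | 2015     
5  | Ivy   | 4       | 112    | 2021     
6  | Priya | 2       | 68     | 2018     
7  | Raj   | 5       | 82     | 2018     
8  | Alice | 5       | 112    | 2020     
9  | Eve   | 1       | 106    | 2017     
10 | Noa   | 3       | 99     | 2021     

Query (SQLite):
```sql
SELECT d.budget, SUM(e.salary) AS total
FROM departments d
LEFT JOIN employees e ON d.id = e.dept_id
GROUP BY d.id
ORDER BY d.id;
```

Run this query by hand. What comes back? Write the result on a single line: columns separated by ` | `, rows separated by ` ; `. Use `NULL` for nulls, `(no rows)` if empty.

887 | 106 ; 899 | 118 ; 172 | 170 ; 553 | 157 ; 806 | 262

LEFT JOIN keeps every departments row; unmatched ones get NULL for employees columns.
Group by departments.id and compute SUM(e.salary). SUM over an all-NULL group is NULL.
  1: ids {9} → SUM(e.salary)=106
  2: ids {3, 6} → SUM(e.salary)=118
  3: ids {4, 10} → SUM(e.salary)=170
  4: ids {2, 5} → SUM(e.salary)=157
  5: ids {1, 7, 8} → SUM(e.salary)=262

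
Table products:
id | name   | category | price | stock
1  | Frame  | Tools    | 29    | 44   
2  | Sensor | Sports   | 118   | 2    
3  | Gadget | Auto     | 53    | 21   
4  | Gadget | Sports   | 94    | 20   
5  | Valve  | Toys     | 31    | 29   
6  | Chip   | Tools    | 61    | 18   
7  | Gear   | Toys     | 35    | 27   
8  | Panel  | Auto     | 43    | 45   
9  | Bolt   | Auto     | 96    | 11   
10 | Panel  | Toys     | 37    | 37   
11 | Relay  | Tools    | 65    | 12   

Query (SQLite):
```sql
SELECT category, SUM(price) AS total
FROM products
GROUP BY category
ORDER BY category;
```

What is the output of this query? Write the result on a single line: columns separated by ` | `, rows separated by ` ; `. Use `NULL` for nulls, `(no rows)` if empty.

Auto | 192 ; Sports | 212 ; Tools | 155 ; Toys | 103

Partition products by category; compute SUM(price) within each group.
  Auto: ids {3, 8, 9} → SUM(price)=192
  Sports: ids {2, 4} → SUM(price)=212
  Tools: ids {1, 6, 11} → SUM(price)=155
  Toys: ids {5, 7, 10} → SUM(price)=103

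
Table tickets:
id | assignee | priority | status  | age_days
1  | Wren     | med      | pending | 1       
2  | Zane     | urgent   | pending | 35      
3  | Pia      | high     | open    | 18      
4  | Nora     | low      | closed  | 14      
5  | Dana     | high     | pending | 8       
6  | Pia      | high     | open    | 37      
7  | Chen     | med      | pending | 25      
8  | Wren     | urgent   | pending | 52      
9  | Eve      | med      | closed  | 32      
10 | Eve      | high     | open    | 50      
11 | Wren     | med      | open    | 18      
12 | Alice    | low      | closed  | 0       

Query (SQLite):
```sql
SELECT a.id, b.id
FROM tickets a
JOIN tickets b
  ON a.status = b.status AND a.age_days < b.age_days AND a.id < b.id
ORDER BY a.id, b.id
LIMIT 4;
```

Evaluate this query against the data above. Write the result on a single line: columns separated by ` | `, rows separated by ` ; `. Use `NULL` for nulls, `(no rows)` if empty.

1 | 2 ; 1 | 5 ; 1 | 7 ; 1 | 8

Pairs (a,b) with same status, a.age_days < b.age_days, a.id < b.id.
status groups: closed:{4,9,12} open:{3,6,10,11} pending:{1,2,5,7,8}
Ordered by (a.id, b.id); first 4.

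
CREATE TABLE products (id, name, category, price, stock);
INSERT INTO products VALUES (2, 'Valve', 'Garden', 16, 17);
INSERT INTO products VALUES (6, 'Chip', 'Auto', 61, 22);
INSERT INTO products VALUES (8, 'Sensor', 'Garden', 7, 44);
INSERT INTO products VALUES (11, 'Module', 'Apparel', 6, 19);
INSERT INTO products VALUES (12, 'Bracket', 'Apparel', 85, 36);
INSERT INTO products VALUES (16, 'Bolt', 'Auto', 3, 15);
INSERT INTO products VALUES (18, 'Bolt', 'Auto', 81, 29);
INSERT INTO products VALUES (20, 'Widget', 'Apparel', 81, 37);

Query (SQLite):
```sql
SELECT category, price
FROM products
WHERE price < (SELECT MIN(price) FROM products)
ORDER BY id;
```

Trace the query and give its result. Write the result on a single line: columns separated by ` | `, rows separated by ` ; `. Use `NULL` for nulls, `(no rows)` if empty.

(no rows)

Scalar subquery: MIN(price) over all products rows = 3.
Keep rows where price < that value.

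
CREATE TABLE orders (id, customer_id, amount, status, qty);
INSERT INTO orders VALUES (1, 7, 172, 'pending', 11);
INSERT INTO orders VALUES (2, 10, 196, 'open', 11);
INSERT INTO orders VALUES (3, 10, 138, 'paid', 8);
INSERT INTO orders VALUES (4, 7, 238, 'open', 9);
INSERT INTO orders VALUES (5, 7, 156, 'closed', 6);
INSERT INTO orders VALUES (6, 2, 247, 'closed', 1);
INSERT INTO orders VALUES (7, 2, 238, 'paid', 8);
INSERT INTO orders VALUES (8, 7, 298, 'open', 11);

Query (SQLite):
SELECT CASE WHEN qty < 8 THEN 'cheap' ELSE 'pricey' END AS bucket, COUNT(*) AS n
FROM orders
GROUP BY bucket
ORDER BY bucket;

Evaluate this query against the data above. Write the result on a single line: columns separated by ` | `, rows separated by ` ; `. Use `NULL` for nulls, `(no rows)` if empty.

cheap | 2 ; pricey | 6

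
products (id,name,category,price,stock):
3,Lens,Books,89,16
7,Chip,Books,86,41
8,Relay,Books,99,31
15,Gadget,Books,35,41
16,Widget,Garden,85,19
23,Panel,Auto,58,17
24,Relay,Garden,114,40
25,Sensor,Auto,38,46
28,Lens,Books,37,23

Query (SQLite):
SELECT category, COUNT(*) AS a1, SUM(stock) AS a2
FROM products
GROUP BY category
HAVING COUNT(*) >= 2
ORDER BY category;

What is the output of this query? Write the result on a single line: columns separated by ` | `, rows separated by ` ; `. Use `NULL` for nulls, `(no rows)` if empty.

Auto | 2 | 63 ; Books | 5 | 152 ; Garden | 2 | 59

Group products by category.
Per group compute: COUNT(*), SUM(stock).
HAVING: drop groups with fewer than 2 rows.
  Auto: ids {23, 25} → COUNT(*)=2, SUM(stock)=63
  Books: ids {3, 7, 8, 15, 28} → COUNT(*)=5, SUM(stock)=152
  Garden: ids {16, 24} → COUNT(*)=2, SUM(stock)=59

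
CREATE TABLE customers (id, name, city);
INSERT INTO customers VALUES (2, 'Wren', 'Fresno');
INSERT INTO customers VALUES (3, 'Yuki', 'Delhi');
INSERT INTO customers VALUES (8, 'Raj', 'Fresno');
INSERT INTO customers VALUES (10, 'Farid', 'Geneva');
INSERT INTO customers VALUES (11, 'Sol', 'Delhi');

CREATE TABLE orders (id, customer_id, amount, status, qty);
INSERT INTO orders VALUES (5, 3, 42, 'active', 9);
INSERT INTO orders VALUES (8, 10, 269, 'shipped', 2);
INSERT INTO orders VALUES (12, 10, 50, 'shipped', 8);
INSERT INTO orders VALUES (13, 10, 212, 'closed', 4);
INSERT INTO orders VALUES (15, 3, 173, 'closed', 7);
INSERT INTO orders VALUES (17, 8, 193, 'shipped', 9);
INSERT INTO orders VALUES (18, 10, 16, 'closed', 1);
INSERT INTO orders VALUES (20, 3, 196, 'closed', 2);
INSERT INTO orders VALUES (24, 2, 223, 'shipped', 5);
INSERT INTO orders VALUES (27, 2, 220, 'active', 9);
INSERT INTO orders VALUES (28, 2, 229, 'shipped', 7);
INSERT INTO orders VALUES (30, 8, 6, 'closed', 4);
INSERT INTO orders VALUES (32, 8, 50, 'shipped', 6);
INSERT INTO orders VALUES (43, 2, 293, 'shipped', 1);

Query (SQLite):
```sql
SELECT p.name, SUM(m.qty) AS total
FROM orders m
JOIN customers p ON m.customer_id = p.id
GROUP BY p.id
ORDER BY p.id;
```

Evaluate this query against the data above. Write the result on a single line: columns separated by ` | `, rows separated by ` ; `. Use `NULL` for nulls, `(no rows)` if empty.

Wren | 22 ; Yuki | 18 ; Raj | 19 ; Farid | 15

Join each orders row to its customers via customer_id.
Group joined rows by customers.id; compute SUM(m.qty) per group.
  2: ids {24, 27, 28, 43} → SUM(m.qty)=22
  3: ids {5, 15, 20} → SUM(m.qty)=18
  8: ids {17, 30, 32} → SUM(m.qty)=19
  10: ids {8, 12, 13, 18} → SUM(m.qty)=15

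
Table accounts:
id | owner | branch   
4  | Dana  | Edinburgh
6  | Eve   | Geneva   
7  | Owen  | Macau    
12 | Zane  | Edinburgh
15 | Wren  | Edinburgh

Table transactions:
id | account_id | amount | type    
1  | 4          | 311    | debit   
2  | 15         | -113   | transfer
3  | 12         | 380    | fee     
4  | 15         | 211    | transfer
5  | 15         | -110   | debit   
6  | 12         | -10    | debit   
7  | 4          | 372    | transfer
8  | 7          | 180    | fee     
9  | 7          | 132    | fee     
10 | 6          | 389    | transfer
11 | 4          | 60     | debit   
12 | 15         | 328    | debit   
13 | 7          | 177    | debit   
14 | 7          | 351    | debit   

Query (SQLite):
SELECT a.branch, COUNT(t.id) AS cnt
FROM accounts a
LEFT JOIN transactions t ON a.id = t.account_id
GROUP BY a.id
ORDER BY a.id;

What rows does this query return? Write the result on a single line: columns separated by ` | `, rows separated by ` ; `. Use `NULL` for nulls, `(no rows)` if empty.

Edinburgh | 3 ; Geneva | 1 ; Macau | 4 ; Edinburgh | 2 ; Edinburgh | 4

LEFT JOIN keeps every accounts row; unmatched ones get NULL for transactions columns.
Group by accounts.id and compute COUNT(t.id). COUNT(col) of an all-NULL group is 0.
  4: ids {1, 7, 11} → COUNT(t.id)=3
  6: ids {10} → COUNT(t.id)=1
  7: ids {8, 9, 13, 14} → COUNT(t.id)=4
  12: ids {3, 6} → COUNT(t.id)=2
  15: ids {2, 4, 5, 12} → COUNT(t.id)=4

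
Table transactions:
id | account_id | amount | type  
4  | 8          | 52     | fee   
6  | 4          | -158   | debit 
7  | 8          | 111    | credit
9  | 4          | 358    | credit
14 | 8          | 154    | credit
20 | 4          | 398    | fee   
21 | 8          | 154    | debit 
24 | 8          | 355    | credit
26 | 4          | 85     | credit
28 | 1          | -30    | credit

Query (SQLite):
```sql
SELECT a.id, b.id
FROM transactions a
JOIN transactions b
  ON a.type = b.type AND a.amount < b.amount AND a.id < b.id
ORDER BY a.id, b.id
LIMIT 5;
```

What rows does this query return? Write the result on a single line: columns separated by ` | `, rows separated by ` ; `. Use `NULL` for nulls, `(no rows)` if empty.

Pairs (a,b) with same type, a.amount < b.amount, a.id < b.id.
type groups: credit:{7,9,14,24,26,28} debit:{6,21} fee:{4,20}
Ordered by (a.id, b.id); first 5.

4 | 20 ; 6 | 21 ; 7 | 9 ; 7 | 14 ; 7 | 24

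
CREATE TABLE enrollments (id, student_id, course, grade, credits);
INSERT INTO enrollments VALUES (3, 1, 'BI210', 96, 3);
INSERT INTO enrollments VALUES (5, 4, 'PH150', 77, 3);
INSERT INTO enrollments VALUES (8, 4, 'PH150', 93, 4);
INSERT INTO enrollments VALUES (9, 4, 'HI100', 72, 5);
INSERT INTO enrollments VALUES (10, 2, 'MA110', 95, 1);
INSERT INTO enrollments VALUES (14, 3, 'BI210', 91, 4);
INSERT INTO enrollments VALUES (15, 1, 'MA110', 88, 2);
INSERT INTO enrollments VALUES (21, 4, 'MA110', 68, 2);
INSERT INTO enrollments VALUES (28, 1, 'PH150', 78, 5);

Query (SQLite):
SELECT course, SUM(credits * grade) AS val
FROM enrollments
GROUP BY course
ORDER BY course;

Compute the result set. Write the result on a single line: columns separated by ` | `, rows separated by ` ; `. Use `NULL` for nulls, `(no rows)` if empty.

For each row compute credits * grade.
Group by course; take SUM of the expression per group.
  BI210: ids {3, 14} → SUM(credits * grade)=652
  HI100: ids {9} → SUM(credits * grade)=360
  MA110: ids {10, 15, 21} → SUM(credits * grade)=407
  PH150: ids {5, 8, 28} → SUM(credits * grade)=993

BI210 | 652 ; HI100 | 360 ; MA110 | 407 ; PH150 | 993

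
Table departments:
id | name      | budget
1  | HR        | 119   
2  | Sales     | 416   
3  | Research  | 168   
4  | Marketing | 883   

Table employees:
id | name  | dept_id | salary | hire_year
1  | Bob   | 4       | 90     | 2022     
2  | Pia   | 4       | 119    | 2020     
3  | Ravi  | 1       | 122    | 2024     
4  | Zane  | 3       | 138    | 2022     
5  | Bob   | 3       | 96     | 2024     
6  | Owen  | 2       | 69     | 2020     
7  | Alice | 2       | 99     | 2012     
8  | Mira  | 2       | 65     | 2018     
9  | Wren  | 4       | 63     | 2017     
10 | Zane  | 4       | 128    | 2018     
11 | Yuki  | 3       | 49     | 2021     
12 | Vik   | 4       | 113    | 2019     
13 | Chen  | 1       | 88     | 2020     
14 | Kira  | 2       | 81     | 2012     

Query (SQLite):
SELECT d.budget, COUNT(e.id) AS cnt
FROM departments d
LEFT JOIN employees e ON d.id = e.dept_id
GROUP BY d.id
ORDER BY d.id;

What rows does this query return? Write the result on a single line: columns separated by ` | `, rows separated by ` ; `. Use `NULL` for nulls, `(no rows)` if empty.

119 | 2 ; 416 | 4 ; 168 | 3 ; 883 | 5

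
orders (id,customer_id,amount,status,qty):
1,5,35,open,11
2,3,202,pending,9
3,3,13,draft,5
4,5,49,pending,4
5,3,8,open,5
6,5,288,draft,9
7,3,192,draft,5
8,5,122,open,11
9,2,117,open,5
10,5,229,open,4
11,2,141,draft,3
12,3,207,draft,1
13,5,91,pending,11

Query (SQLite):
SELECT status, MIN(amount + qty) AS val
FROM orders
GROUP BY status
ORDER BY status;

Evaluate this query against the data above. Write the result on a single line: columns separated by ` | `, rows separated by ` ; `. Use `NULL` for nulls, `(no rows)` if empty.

draft | 18 ; open | 13 ; pending | 53

For each row compute amount + qty.
Group by status; take MIN of the expression per group.
  draft: ids {3, 6, 7, 11, 12} → MIN(amount + qty)=18
  open: ids {1, 5, 8, 9, 10} → MIN(amount + qty)=13
  pending: ids {2, 4, 13} → MIN(amount + qty)=53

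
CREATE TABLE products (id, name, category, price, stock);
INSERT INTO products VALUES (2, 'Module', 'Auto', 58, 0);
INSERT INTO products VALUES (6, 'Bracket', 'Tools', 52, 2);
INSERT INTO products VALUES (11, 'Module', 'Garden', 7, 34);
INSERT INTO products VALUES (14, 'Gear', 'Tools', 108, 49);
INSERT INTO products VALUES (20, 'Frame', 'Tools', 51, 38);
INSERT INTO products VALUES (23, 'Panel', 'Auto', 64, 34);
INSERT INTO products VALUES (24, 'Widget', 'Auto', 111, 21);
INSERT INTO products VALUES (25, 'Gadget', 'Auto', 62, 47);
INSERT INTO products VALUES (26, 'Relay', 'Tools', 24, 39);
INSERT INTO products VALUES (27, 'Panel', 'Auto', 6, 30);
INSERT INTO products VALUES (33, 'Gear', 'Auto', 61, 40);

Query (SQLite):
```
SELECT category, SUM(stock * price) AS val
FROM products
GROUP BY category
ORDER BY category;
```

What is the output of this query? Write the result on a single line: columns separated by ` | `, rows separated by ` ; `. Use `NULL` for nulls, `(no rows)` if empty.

Auto | 10041 ; Garden | 238 ; Tools | 8270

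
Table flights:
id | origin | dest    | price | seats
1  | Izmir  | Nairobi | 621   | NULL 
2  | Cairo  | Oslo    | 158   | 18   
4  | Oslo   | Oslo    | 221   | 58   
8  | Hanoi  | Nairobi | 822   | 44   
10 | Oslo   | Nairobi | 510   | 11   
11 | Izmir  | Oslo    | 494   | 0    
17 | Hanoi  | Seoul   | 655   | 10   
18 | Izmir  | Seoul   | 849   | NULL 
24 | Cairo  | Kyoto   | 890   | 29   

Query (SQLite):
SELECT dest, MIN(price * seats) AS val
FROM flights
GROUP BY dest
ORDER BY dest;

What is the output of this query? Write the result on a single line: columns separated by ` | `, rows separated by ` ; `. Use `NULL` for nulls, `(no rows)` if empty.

Kyoto | 25810 ; Nairobi | 5610 ; Oslo | 0 ; Seoul | 6550

For each row compute price * seats.
Group by dest; take MIN of the expression per group.
  Kyoto: ids {24} → MIN(price * seats)=25810
  Nairobi: ids {1, 8, 10} → MIN(price * seats)=5610
  Oslo: ids {2, 4, 11} → MIN(price * seats)=0
  Seoul: ids {17, 18} → MIN(price * seats)=6550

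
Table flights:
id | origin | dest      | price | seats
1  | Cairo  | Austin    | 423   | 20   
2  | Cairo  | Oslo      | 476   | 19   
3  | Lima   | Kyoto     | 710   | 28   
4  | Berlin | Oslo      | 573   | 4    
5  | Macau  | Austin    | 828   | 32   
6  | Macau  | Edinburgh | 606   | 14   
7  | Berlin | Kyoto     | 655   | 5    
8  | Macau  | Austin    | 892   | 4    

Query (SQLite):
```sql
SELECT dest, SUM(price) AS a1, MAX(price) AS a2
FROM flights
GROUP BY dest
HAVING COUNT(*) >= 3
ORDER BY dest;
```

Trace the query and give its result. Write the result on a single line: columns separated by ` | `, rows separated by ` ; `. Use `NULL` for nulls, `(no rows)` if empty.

Austin | 2143 | 892

Group flights by dest.
Per group compute: SUM(price), MAX(price).
HAVING: drop groups with fewer than 3 rows.
  Austin: ids {1, 5, 8} → SUM(price)=2143, MAX(price)=892
  Edinburgh: ids {6} → SUM(price)=606, MAX(price)=606
  Kyoto: ids {3, 7} → SUM(price)=1365, MAX(price)=710
  Oslo: ids {2, 4} → SUM(price)=1049, MAX(price)=573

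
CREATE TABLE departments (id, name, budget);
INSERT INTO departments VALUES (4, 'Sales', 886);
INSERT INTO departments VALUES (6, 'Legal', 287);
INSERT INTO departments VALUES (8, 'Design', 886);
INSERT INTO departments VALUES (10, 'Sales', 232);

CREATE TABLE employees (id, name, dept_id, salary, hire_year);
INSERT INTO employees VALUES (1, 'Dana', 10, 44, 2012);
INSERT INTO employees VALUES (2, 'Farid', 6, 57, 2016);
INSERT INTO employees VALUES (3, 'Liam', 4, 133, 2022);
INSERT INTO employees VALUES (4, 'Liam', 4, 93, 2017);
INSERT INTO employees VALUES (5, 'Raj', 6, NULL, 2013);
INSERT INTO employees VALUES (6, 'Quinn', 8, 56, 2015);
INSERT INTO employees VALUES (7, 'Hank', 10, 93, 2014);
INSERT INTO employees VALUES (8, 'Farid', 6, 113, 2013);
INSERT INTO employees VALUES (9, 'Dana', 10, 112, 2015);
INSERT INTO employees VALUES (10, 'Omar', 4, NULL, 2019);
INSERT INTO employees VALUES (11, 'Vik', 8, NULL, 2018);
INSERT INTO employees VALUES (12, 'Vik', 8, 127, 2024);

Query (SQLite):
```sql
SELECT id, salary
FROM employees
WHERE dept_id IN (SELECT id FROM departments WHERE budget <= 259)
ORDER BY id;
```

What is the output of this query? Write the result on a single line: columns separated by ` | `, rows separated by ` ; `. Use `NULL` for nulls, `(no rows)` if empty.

Inner query: departments.id where budget <= 259.
Outer: keep employees rows whose dept_id is in that set.
Inner query → {10}

1 | 44 ; 7 | 93 ; 9 | 112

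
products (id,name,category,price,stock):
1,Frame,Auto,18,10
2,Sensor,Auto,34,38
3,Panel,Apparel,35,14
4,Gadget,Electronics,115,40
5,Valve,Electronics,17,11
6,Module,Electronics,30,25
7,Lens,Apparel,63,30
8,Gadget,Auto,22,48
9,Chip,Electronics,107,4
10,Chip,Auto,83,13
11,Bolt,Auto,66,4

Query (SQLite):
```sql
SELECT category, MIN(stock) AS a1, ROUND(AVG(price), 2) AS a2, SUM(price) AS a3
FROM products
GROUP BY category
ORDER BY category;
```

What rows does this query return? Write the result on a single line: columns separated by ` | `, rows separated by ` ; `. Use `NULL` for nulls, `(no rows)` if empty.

Apparel | 14 | 49 | 98 ; Auto | 4 | 44.6 | 223 ; Electronics | 4 | 67.25 | 269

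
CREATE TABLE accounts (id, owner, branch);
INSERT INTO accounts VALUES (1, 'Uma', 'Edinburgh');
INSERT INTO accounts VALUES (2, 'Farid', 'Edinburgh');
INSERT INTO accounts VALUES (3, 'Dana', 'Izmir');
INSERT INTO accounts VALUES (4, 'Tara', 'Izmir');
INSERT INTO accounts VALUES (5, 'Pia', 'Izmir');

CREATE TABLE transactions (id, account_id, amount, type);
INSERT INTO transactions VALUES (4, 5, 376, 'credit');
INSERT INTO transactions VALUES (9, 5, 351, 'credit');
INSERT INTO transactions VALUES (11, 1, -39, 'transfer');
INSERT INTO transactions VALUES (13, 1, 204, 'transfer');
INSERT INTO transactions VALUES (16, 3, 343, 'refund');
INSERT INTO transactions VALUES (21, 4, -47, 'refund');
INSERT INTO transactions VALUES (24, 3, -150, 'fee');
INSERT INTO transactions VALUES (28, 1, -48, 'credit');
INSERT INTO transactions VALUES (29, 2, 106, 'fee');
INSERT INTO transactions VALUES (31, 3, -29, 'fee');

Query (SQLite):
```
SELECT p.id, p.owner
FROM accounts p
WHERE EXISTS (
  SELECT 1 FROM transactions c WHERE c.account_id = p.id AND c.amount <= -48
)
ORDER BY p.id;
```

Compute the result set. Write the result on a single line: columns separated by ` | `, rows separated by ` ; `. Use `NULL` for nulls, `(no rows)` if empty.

For each accounts row, check whether any transactions with matching account_id has amount <= -48.
Keep rows where that is true.

1 | Uma ; 3 | Dana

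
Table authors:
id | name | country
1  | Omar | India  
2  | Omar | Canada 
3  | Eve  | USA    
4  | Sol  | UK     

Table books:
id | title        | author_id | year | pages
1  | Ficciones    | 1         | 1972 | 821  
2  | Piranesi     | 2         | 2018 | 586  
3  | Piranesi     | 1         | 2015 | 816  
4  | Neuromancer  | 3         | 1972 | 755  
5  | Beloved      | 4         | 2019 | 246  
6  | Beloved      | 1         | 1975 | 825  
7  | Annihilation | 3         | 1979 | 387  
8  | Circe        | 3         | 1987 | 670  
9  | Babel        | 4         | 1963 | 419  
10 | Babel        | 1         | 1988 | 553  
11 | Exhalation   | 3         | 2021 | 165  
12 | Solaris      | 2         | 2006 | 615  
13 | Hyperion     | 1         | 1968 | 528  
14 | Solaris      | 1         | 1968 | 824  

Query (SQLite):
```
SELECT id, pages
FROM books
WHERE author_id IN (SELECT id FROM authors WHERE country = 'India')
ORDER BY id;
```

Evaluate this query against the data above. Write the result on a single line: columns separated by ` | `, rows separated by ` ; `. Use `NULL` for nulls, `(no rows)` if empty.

Inner query: authors.id where country = 'India'.
Outer: keep books rows whose author_id is in that set.
Inner query → {1}

1 | 821 ; 3 | 816 ; 6 | 825 ; 10 | 553 ; 13 | 528 ; 14 | 824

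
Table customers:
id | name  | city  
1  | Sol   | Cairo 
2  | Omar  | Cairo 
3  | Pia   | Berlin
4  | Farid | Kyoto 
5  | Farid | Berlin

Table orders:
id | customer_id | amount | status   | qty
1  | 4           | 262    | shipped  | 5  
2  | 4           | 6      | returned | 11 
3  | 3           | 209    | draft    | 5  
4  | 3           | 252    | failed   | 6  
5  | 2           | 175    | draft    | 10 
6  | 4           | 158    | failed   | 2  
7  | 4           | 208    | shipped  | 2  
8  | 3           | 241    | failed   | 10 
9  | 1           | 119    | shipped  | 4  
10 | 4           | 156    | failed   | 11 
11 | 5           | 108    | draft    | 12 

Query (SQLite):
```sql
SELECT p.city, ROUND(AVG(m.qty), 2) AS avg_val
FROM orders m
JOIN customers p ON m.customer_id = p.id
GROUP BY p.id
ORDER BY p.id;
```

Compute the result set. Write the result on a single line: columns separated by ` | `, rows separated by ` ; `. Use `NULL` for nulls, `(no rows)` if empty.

Cairo | 4 ; Cairo | 10 ; Berlin | 7 ; Kyoto | 6.2 ; Berlin | 12

Join each orders row to its customers via customer_id.
Group joined rows by customers.id; compute ROUND(AVG(m.qty), 2) per group.
  1: ids {9} → ROUND(AVG(m.qty), 2)=4
  2: ids {5} → ROUND(AVG(m.qty), 2)=10
  3: ids {3, 4, 8} → ROUND(AVG(m.qty), 2)=7
  4: ids {1, 2, 6, 7, 10} → ROUND(AVG(m.qty), 2)=6.2
  5: ids {11} → ROUND(AVG(m.qty), 2)=12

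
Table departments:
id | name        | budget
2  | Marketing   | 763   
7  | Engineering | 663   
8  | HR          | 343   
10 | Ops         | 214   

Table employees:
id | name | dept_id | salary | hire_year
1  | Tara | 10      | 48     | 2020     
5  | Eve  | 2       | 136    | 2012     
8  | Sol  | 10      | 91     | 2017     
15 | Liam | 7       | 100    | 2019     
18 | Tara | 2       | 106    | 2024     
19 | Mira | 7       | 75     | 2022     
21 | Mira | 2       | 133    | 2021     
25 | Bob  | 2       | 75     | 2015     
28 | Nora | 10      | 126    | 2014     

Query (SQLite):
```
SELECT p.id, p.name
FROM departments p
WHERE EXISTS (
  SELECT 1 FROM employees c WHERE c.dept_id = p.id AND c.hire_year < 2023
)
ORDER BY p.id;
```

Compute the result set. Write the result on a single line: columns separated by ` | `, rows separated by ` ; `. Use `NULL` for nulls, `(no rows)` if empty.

For each departments row, check whether any employees with matching dept_id has hire_year < 2023.
Keep rows where that is true.

2 | Marketing ; 7 | Engineering ; 10 | Ops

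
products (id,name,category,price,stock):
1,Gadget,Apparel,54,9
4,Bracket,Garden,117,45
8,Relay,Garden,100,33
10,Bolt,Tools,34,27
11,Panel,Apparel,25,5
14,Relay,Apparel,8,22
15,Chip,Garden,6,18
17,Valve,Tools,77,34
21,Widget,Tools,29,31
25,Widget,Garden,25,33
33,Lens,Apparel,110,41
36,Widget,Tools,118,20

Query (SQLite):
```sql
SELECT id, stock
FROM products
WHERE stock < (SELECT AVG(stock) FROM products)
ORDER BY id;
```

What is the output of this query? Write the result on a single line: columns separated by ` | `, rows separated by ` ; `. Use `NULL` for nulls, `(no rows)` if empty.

1 | 9 ; 11 | 5 ; 14 | 22 ; 15 | 18 ; 36 | 20

Scalar subquery: AVG(stock) over all products rows = 26.5.
Keep rows where stock < that value.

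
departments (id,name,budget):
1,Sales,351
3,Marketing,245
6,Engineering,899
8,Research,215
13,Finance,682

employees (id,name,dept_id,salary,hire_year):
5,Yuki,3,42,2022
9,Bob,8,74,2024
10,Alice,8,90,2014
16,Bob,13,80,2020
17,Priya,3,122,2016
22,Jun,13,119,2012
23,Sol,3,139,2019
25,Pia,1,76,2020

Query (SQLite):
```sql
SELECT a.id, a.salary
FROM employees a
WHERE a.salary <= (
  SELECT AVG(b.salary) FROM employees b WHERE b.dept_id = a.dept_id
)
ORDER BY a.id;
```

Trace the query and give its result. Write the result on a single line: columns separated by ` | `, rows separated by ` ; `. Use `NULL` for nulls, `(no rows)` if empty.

For each employees row a, compute AVG(salary) over rows sharing a.dept_id.
Keep row a if a.salary <= that per-group AVG.
  dept_id=1: AVG(salary) = 76.0
  dept_id=3: AVG(salary) = 101.0
  dept_id=8: AVG(salary) = 82.0
  dept_id=13: AVG(salary) = 99.5

5 | 42 ; 9 | 74 ; 16 | 80 ; 25 | 76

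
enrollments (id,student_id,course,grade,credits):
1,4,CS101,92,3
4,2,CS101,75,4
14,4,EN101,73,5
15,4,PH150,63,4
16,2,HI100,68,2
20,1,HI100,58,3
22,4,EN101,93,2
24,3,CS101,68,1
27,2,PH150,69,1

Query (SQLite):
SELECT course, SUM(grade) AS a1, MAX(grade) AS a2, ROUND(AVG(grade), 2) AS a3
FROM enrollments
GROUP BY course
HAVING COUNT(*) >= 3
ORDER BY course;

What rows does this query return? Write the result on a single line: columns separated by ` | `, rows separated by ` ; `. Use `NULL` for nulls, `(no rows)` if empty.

CS101 | 235 | 92 | 78.33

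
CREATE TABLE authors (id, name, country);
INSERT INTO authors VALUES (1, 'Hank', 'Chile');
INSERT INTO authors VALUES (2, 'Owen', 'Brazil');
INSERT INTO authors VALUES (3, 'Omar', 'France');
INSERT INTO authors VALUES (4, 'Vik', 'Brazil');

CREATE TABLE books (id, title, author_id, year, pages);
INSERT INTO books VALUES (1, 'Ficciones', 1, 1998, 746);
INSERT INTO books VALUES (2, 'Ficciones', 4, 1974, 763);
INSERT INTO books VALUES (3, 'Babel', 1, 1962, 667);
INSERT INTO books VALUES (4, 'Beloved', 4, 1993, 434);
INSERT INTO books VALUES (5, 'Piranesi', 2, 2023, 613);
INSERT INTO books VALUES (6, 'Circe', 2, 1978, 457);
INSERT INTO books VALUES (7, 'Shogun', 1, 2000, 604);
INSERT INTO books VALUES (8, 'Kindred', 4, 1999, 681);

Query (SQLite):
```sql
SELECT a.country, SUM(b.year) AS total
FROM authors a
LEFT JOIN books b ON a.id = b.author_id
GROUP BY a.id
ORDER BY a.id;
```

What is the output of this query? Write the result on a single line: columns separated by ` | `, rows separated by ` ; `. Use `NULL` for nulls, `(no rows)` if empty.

Chile | 5960 ; Brazil | 4001 ; France | NULL ; Brazil | 5966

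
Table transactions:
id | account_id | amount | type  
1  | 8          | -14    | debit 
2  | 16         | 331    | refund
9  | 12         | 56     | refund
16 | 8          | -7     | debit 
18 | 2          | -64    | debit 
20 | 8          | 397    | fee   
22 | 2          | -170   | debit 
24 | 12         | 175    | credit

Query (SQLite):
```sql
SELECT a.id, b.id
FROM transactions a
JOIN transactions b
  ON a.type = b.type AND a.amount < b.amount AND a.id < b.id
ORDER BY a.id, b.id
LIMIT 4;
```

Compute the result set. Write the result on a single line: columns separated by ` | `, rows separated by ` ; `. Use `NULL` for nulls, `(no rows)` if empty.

Pairs (a,b) with same type, a.amount < b.amount, a.id < b.id.
type groups: credit:{24} debit:{1,16,18,22} fee:{20} refund:{2,9}
Ordered by (a.id, b.id); first 4.

1 | 16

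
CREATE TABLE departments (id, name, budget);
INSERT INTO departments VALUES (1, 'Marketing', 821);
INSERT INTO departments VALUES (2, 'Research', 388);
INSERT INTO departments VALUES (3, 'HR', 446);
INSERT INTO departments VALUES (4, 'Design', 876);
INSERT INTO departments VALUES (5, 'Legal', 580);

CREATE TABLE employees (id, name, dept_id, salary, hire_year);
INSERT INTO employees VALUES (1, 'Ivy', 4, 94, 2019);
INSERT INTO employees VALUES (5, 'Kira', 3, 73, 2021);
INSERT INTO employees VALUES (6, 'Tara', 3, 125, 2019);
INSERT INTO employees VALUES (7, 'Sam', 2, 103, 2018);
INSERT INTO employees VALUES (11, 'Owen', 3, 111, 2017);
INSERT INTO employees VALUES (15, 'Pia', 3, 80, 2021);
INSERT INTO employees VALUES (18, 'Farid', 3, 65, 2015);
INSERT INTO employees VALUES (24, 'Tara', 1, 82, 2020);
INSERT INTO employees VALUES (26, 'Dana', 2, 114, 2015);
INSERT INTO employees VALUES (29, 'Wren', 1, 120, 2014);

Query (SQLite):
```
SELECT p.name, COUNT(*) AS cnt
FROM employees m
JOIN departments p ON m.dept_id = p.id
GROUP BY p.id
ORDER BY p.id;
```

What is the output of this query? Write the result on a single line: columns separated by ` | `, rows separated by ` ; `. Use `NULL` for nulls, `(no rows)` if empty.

Marketing | 2 ; Research | 2 ; HR | 5 ; Design | 1

Join each employees row to its departments via dept_id.
Group joined rows by departments.id; compute COUNT(*) per group.
  1: ids {24, 29} → COUNT(*)=2
  2: ids {7, 26} → COUNT(*)=2
  3: ids {5, 6, 11, 15, 18} → COUNT(*)=5
  4: ids {1} → COUNT(*)=1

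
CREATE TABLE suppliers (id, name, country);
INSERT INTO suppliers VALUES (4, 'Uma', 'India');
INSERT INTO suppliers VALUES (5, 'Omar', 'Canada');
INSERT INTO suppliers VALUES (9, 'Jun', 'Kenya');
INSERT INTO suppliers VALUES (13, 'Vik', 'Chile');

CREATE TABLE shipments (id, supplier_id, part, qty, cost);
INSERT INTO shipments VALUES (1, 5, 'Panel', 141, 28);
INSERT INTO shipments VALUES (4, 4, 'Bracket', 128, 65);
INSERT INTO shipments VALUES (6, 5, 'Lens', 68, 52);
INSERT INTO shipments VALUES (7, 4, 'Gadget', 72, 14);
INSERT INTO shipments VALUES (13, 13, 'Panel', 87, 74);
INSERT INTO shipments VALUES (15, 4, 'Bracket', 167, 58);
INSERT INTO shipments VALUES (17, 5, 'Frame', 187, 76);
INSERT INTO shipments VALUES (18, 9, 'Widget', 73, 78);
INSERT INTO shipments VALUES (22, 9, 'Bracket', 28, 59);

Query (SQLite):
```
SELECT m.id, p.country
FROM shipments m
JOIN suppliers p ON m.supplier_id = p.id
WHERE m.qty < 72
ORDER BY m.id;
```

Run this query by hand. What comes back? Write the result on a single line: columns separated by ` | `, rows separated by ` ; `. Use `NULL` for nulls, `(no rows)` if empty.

6 | Canada ; 22 | Kenya

Each shipments row matches the suppliers row where supplier_id = suppliers.id.
Then keep rows with m.qty < 72.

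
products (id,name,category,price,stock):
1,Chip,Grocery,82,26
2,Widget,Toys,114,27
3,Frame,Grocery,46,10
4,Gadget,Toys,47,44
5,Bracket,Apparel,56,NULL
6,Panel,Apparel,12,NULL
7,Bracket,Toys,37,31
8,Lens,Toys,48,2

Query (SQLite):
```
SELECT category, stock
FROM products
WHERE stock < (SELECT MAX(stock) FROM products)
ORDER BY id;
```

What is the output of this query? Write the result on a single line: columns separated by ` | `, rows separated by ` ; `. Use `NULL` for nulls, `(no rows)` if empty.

Grocery | 26 ; Toys | 27 ; Grocery | 10 ; Toys | 31 ; Toys | 2

Scalar subquery: MAX(stock) over all products rows = 44.
Keep rows where stock < that value.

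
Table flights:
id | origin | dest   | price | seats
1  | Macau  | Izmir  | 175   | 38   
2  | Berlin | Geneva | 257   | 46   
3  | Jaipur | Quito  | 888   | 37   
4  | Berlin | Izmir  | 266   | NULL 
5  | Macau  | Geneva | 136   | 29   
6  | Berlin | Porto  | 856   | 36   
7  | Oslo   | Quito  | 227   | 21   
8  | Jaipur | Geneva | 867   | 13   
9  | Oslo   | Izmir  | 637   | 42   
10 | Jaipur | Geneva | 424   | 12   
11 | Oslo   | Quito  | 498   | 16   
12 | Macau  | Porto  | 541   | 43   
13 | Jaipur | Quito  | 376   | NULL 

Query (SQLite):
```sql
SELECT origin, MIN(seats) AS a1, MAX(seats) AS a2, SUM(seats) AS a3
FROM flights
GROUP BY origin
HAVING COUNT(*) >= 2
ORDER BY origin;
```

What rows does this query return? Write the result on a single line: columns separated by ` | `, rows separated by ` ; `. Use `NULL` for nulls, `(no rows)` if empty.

Berlin | 36 | 46 | 82 ; Jaipur | 12 | 37 | 62 ; Macau | 29 | 43 | 110 ; Oslo | 16 | 42 | 79

Group flights by origin.
Per group compute: MIN(seats), MAX(seats), SUM(seats).
HAVING: drop groups with fewer than 2 rows.
  Berlin: ids {2, 4, 6} → MIN(seats)=36, MAX(seats)=46, SUM(seats)=82
  Jaipur: ids {3, 8, 10, 13} → MIN(seats)=12, MAX(seats)=37, SUM(seats)=62
  Macau: ids {1, 5, 12} → MIN(seats)=29, MAX(seats)=43, SUM(seats)=110
  Oslo: ids {7, 9, 11} → MIN(seats)=16, MAX(seats)=42, SUM(seats)=79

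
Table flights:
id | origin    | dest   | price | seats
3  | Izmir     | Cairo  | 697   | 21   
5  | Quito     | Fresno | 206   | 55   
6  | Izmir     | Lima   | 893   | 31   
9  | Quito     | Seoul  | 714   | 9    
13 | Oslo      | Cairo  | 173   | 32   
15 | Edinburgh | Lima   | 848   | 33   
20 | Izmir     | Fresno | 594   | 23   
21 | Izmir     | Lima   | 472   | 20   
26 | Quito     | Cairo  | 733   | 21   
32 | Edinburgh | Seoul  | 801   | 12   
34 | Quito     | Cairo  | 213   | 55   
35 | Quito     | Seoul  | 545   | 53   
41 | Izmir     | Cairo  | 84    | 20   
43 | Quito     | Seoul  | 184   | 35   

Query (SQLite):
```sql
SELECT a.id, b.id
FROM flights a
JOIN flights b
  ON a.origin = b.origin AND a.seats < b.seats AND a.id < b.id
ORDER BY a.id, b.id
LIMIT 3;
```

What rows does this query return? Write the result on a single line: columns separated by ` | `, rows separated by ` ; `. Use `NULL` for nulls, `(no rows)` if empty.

3 | 6 ; 3 | 20 ; 9 | 26

Pairs (a,b) with same origin, a.seats < b.seats, a.id < b.id.
origin groups: Edinburgh:{15,32} Izmir:{3,6,20,21,41} Oslo:{13} Quito:{5,9,26,34,35,43}
Ordered by (a.id, b.id); first 3.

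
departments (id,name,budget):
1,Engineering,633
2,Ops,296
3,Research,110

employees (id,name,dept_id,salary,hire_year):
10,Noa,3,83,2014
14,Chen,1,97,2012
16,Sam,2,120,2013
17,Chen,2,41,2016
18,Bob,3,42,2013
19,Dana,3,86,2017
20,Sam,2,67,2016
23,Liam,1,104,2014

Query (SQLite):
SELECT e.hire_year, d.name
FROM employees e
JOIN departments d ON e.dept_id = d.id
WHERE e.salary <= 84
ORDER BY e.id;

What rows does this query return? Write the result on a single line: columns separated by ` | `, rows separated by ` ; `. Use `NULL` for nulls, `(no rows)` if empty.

Each employees row matches the departments row where dept_id = departments.id.
Then keep rows with e.salary <= 84.

2014 | Research ; 2016 | Ops ; 2013 | Research ; 2016 | Ops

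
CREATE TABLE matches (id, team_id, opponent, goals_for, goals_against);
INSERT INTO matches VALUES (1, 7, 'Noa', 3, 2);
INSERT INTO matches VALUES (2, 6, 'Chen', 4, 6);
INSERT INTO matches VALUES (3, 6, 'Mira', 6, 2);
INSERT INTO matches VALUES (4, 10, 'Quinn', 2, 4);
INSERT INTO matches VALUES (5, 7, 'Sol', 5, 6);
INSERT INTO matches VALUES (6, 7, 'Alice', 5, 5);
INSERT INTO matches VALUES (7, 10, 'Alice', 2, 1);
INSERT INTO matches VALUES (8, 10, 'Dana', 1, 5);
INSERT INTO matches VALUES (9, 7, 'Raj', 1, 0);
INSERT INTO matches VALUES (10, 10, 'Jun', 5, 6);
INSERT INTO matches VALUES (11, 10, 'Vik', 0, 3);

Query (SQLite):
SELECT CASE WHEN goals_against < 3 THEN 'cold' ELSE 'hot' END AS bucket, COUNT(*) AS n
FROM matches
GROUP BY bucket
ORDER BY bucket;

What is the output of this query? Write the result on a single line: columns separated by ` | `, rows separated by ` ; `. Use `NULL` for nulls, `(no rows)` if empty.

Bucket rows by goals_against < 3 → 'cold' else 'hot'; count each bucket.

cold | 4 ; hot | 7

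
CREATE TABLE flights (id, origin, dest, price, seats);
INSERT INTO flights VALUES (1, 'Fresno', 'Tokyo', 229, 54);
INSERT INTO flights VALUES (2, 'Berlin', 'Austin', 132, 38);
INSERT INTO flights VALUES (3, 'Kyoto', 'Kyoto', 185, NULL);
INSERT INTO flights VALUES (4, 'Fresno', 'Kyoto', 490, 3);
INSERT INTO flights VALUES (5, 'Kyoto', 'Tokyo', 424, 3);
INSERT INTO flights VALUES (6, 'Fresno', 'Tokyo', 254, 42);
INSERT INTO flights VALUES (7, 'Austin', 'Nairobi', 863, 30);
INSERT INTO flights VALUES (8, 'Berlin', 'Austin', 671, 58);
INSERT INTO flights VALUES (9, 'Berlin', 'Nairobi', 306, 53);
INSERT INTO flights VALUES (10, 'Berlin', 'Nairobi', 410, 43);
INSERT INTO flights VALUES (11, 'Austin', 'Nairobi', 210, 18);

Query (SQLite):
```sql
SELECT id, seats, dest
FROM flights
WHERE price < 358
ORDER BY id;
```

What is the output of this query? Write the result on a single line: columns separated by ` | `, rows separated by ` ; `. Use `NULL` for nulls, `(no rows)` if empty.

1 | 54 | Tokyo ; 2 | 38 | Austin ; 3 | NULL | Kyoto ; 6 | 42 | Tokyo ; 9 | 53 | Nairobi ; 11 | 18 | Nairobi

price < 358: ids {1, 2, 3, 6, 9, 11}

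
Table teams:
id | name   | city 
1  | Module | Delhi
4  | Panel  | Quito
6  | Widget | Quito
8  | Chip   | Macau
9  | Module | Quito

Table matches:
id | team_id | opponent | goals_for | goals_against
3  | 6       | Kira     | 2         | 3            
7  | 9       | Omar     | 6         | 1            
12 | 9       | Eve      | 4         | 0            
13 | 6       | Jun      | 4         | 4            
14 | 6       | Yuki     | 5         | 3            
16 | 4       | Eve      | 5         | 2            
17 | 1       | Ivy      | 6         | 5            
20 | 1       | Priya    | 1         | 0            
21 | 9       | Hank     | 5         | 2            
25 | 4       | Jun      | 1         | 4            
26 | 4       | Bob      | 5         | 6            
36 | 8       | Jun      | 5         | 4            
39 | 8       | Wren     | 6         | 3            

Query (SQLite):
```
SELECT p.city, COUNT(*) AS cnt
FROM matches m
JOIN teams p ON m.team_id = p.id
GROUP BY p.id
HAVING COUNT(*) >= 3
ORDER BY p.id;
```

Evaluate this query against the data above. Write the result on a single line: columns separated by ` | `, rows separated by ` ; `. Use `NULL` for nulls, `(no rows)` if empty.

Join each matches row to its teams via team_id.
Group joined rows by teams.id; compute COUNT(*) per group.
HAVING: keep groups with count ≥ 3.
  1: ids {17, 20} → COUNT(*)=2
  4: ids {16, 25, 26} → COUNT(*)=3
  6: ids {3, 13, 14} → COUNT(*)=3
  8: ids {36, 39} → COUNT(*)=2
  9: ids {7, 12, 21} → COUNT(*)=3

Quito | 3 ; Quito | 3 ; Quito | 3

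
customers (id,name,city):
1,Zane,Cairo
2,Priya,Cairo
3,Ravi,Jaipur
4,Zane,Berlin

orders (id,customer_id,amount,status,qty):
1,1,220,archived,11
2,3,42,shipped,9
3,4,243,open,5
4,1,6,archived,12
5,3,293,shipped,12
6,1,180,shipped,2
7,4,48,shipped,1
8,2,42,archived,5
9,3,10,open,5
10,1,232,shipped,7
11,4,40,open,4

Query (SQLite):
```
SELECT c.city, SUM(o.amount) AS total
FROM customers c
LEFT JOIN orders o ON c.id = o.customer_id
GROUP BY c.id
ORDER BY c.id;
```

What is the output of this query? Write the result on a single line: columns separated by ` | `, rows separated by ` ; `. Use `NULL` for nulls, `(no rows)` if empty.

Cairo | 638 ; Cairo | 42 ; Jaipur | 345 ; Berlin | 331

LEFT JOIN keeps every customers row; unmatched ones get NULL for orders columns.
Group by customers.id and compute SUM(o.amount). SUM over an all-NULL group is NULL.
  1: ids {1, 4, 6, 10} → SUM(o.amount)=638
  2: ids {8} → SUM(o.amount)=42
  3: ids {2, 5, 9} → SUM(o.amount)=345
  4: ids {3, 7, 11} → SUM(o.amount)=331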